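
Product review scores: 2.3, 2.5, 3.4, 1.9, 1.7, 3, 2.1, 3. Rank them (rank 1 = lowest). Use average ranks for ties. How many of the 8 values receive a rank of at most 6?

Sorted (ascending): 1.7, 1.9, 2.1, 2.3, 2.5, 3, 3, 3.4
The 2 values of 3 occupy positions 6–7 → average rank (6+7)/2 = 6.5.
Ranks ≤ 6: {1, 2, 3, 4, 5} → 5 values.

5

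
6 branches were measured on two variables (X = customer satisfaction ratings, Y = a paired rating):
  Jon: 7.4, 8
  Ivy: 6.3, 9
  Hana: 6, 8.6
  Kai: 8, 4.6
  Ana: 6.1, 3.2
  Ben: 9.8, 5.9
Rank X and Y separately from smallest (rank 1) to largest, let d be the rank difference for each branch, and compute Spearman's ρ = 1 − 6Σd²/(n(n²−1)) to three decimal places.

Ranks of variable 1: 4, 3, 1, 5, 2, 6
Ranks of variable 2: 4, 6, 5, 2, 1, 3
d = r₁ − r₂: 0, -3, -4, 3, 1, 3
d²: 0, 9, 16, 9, 1, 9; Σd² = 44
ρ = 1 − 6·44/(6·35) = 1 − 264/210 = -0.257

-0.257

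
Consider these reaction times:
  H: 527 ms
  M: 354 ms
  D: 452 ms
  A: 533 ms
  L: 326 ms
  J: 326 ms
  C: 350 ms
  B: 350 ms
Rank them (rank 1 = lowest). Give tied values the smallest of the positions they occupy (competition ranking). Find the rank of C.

Sorted (ascending): 326, 326, 350, 350, 354, 452, 527, 533
The 2 values of 326 occupy positions 1–2 → each gets rank 1.
The 2 values of 350 occupy positions 3–4 → each gets rank 3.
C has value 350 ms → rank 3.

3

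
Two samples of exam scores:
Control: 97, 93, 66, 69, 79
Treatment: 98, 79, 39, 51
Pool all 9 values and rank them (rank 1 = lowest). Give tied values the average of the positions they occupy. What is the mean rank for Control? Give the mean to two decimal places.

Sorted (ascending): 39, 51, 66, 69, 79, 79, 93, 97, 98
The 2 values of 79 occupy positions 5–6 → average rank (5+6)/2 = 5.5.
Control values → pooled ranks: 97→8, 93→7, 66→3, 69→4, 79→5.5
Mean rank = (8 + 7 + 3 + 4 + 5.5) / 5 = 5.50

5.50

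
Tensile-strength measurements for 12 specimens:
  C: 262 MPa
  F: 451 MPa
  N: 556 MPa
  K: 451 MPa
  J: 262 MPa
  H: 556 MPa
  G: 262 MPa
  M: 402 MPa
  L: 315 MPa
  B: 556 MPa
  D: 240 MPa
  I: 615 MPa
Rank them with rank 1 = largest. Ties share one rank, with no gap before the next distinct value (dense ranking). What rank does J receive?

Sorted (descending): 615, 556, 556, 556, 451, 451, 402, 315, 262, 262, 262, 240
The 3 values of 556 share dense rank 2.
The 2 values of 451 share dense rank 3.
The 3 values of 262 share dense rank 6.
Remaining distinct values take the next consecutive integers.
J has value 262 MPa → rank 6.

6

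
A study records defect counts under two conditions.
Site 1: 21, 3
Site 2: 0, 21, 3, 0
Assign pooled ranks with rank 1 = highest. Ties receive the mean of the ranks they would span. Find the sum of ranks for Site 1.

5

Sorted (descending): 21, 21, 3, 3, 0, 0
The 2 values of 21 occupy positions 1–2 → average rank (1+2)/2 = 1.5.
The 2 values of 3 occupy positions 3–4 → average rank (3+4)/2 = 3.5.
The 2 values of 0 occupy positions 5–6 → average rank (5+6)/2 = 5.5.
Site 1 values → pooled ranks: 21→1.5, 3→3.5
Rank sum = 1.5 + 3.5 = 5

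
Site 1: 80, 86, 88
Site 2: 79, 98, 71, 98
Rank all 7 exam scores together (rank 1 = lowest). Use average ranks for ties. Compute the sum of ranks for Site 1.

Sorted (ascending): 71, 79, 80, 86, 88, 98, 98
The 2 values of 98 occupy positions 6–7 → average rank (6+7)/2 = 6.5.
Site 1 values → pooled ranks: 80→3, 86→4, 88→5
Rank sum = 3 + 4 + 5 = 12

12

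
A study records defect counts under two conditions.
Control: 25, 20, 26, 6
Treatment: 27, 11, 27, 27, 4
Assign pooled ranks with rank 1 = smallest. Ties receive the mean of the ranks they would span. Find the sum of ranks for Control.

Sorted (ascending): 4, 6, 11, 20, 25, 26, 27, 27, 27
The 3 values of 27 occupy positions 7–9 → average rank 8.
Control values → pooled ranks: 25→5, 20→4, 26→6, 6→2
Rank sum = 5 + 4 + 6 + 2 = 17

17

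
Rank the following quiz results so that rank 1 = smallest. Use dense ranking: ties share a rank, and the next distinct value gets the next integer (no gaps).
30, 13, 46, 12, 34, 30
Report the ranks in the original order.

3, 2, 5, 1, 4, 3

Sorted (ascending): 12, 13, 30, 30, 34, 46
The 2 values of 30 share dense rank 3.
Remaining distinct values take the next consecutive integers.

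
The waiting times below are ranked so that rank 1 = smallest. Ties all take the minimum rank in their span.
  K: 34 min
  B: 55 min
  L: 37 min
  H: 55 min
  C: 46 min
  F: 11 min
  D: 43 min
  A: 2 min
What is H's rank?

Sorted (ascending): 2, 11, 34, 37, 43, 46, 55, 55
The 2 values of 55 occupy positions 7–8 → each gets rank 7.
H has value 55 min → rank 7.

7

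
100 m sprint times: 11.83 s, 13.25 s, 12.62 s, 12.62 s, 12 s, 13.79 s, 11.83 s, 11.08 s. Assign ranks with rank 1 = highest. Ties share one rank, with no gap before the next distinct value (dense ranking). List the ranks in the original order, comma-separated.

Sorted (descending): 13.79, 13.25, 12.62, 12.62, 12, 11.83, 11.83, 11.08
The 2 values of 12.62 share dense rank 3.
The 2 values of 11.83 share dense rank 5.
Remaining distinct values take the next consecutive integers.

5, 2, 3, 3, 4, 1, 5, 6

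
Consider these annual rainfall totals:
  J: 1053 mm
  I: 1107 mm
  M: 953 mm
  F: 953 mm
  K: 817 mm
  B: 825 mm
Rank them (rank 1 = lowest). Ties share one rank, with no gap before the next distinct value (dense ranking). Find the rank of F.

3

Sorted (ascending): 817, 825, 953, 953, 1053, 1107
The 2 values of 953 share dense rank 3.
Remaining distinct values take the next consecutive integers.
F has value 953 mm → rank 3.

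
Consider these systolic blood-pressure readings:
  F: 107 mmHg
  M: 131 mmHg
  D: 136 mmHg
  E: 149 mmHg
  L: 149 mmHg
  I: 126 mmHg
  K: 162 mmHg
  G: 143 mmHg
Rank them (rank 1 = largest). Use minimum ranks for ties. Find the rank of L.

2

Sorted (descending): 162, 149, 149, 143, 136, 131, 126, 107
The 2 values of 149 occupy positions 2–3 → each gets rank 2.
L has value 149 mmHg → rank 2.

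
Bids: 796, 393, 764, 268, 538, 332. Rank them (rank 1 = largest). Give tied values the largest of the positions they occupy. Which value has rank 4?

393

Sorted (descending): 796, 764, 538, 393, 332, 268
No ties — each value takes its position as its rank.
Rank 4 → value 393.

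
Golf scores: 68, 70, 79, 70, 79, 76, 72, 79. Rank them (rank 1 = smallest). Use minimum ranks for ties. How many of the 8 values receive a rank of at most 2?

3

Sorted (ascending): 68, 70, 70, 72, 76, 79, 79, 79
The 2 values of 70 occupy positions 2–3 → each gets rank 2.
The 3 values of 79 occupy positions 6–8 → each gets rank 6.
Ranks ≤ 2: {1, 2, 2} → 3 values.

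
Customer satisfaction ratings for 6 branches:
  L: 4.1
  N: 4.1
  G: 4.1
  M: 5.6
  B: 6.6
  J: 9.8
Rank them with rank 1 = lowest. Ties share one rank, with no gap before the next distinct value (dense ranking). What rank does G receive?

Sorted (ascending): 4.1, 4.1, 4.1, 5.6, 6.6, 9.8
The 3 values of 4.1 share dense rank 1.
Remaining distinct values take the next consecutive integers.
G has value 4.1 → rank 1.

1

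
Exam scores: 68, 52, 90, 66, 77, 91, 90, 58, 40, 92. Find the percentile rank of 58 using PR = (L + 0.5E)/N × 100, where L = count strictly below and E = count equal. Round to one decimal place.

25.0

N = 10.
Strictly below 58: 2. Equal to 58: 1.
PR = (2 + 0.5·1)/10 × 100 = 25.0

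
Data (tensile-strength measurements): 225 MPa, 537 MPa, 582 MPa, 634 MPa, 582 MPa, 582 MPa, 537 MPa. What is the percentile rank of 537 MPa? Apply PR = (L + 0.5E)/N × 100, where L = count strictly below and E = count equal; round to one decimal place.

28.6

N = 7.
Strictly below 537: 1. Equal to 537: 2.
PR = (1 + 0.5·2)/7 × 100 = 28.6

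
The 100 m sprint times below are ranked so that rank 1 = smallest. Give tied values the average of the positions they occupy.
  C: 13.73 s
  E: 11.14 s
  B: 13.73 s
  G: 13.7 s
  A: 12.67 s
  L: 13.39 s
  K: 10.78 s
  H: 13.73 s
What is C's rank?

Sorted (ascending): 10.78, 11.14, 12.67, 13.39, 13.7, 13.73, 13.73, 13.73
The 3 values of 13.73 occupy positions 6–8 → average rank 7.
C has value 13.73 s → rank 7.

7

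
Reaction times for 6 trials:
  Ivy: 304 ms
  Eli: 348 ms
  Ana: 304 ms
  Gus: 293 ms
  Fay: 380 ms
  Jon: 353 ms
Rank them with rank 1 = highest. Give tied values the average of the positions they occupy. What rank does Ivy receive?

Sorted (descending): 380, 353, 348, 304, 304, 293
The 2 values of 304 occupy positions 4–5 → average rank (4+5)/2 = 4.5.
Ivy has value 304 ms → rank 4.5.

4.5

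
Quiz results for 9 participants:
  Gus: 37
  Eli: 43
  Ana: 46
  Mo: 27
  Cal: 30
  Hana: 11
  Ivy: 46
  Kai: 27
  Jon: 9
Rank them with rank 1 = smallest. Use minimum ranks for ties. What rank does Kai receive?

Sorted (ascending): 9, 11, 27, 27, 30, 37, 43, 46, 46
The 2 values of 27 occupy positions 3–4 → each gets rank 3.
The 2 values of 46 occupy positions 8–9 → each gets rank 8.
Kai has value 27 → rank 3.

3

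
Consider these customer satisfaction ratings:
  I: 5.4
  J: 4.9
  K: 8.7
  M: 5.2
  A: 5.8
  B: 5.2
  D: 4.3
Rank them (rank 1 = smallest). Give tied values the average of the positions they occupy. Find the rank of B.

Sorted (ascending): 4.3, 4.9, 5.2, 5.2, 5.4, 5.8, 8.7
The 2 values of 5.2 occupy positions 3–4 → average rank (3+4)/2 = 3.5.
B has value 5.2 → rank 3.5.

3.5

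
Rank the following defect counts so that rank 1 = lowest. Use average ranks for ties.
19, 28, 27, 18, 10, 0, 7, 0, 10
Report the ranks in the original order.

Sorted (ascending): 0, 0, 7, 10, 10, 18, 19, 27, 28
The 2 values of 0 occupy positions 1–2 → average rank (1+2)/2 = 1.5.
The 2 values of 10 occupy positions 4–5 → average rank (4+5)/2 = 4.5.

7, 9, 8, 6, 4.5, 1.5, 3, 1.5, 4.5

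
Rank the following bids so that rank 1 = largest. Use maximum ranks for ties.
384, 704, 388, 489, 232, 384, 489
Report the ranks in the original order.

Sorted (descending): 704, 489, 489, 388, 384, 384, 232
The 2 values of 489 occupy positions 2–3 → each gets rank 3.
The 2 values of 384 occupy positions 5–6 → each gets rank 6.

6, 1, 4, 3, 7, 6, 3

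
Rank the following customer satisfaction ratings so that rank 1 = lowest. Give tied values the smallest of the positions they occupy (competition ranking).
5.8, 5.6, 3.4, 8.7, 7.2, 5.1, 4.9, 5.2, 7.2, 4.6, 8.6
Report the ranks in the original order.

Sorted (ascending): 3.4, 4.6, 4.9, 5.1, 5.2, 5.6, 5.8, 7.2, 7.2, 8.6, 8.7
The 2 values of 7.2 occupy positions 8–9 → each gets rank 8.

7, 6, 1, 11, 8, 4, 3, 5, 8, 2, 10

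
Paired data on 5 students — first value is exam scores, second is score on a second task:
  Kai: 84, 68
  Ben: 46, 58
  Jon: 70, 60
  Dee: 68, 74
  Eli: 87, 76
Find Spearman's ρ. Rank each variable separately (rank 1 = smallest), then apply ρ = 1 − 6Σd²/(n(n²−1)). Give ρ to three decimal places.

Ranks of variable 1: 4, 1, 3, 2, 5
Ranks of variable 2: 3, 1, 2, 4, 5
d = r₁ − r₂: 1, 0, 1, -2, 0
d²: 1, 0, 1, 4, 0; Σd² = 6
ρ = 1 − 6·6/(5·24) = 1 − 36/120 = 0.700

0.700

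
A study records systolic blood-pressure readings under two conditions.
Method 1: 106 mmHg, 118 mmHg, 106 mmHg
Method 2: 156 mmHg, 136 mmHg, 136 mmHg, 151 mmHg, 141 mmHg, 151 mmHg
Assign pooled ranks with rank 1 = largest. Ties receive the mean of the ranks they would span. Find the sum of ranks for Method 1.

Sorted (descending): 156, 151, 151, 141, 136, 136, 118, 106, 106
The 2 values of 151 occupy positions 2–3 → average rank (2+3)/2 = 2.5.
The 2 values of 136 occupy positions 5–6 → average rank (5+6)/2 = 5.5.
The 2 values of 106 occupy positions 8–9 → average rank (8+9)/2 = 8.5.
Method 1 values → pooled ranks: 106→8.5, 118→7, 106→8.5
Rank sum = 8.5 + 7 + 8.5 = 24

24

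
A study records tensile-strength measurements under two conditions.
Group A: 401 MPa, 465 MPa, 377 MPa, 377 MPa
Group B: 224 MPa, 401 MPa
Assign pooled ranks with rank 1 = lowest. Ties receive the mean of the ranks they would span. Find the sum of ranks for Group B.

5.5

Sorted (ascending): 224, 377, 377, 401, 401, 465
The 2 values of 377 occupy positions 2–3 → average rank (2+3)/2 = 2.5.
The 2 values of 401 occupy positions 4–5 → average rank (4+5)/2 = 4.5.
Group B values → pooled ranks: 224→1, 401→4.5
Rank sum = 1 + 4.5 = 5.5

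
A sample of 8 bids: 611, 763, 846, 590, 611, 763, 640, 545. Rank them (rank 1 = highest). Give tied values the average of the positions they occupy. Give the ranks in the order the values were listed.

Sorted (descending): 846, 763, 763, 640, 611, 611, 590, 545
The 2 values of 763 occupy positions 2–3 → average rank (2+3)/2 = 2.5.
The 2 values of 611 occupy positions 5–6 → average rank (5+6)/2 = 5.5.

5.5, 2.5, 1, 7, 5.5, 2.5, 4, 8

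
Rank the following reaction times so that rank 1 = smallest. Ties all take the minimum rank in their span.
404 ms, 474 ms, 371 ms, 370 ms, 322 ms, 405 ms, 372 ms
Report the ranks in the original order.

5, 7, 3, 2, 1, 6, 4

Sorted (ascending): 322, 370, 371, 372, 404, 405, 474
No ties — each value takes its position as its rank.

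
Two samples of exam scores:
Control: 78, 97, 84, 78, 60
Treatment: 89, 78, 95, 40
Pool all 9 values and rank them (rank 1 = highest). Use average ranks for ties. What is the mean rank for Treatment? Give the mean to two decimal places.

Sorted (descending): 97, 95, 89, 84, 78, 78, 78, 60, 40
The 3 values of 78 occupy positions 5–7 → average rank 6.
Treatment values → pooled ranks: 89→3, 78→6, 95→2, 40→9
Mean rank = (3 + 6 + 2 + 9) / 4 = 5.00

5.00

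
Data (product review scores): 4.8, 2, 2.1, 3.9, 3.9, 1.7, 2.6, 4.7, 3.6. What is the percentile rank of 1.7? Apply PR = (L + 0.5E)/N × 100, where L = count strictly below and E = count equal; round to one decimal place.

N = 9.
Strictly below 1.7: 0. Equal to 1.7: 1.
PR = (0 + 0.5·1)/9 × 100 = 5.6

5.6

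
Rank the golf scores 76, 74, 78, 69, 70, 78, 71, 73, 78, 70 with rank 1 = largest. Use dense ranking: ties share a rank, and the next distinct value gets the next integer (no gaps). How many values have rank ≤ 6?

9

Sorted (descending): 78, 78, 78, 76, 74, 73, 71, 70, 70, 69
The 3 values of 78 share dense rank 1.
The 2 values of 70 share dense rank 6.
Remaining distinct values take the next consecutive integers.
Ranks ≤ 6: {1, 1, 1, 2, 3, 4, 5, 6, 6} → 9 values.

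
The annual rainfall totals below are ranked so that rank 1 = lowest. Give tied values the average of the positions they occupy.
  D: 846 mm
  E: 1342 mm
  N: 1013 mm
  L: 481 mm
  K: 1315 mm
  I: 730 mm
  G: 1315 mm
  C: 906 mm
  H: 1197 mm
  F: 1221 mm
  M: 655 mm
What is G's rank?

Sorted (ascending): 481, 655, 730, 846, 906, 1013, 1197, 1221, 1315, 1315, 1342
The 2 values of 1315 occupy positions 9–10 → average rank (9+10)/2 = 9.5.
G has value 1315 mm → rank 9.5.

9.5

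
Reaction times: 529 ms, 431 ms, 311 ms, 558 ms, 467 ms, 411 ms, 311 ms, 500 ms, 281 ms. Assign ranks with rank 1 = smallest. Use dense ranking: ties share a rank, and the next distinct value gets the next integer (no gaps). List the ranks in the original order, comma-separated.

7, 4, 2, 8, 5, 3, 2, 6, 1

Sorted (ascending): 281, 311, 311, 411, 431, 467, 500, 529, 558
The 2 values of 311 share dense rank 2.
Remaining distinct values take the next consecutive integers.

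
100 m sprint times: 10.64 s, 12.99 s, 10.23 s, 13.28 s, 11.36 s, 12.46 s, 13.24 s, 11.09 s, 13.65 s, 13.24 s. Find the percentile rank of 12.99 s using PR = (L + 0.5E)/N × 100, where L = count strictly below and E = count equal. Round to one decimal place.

55.0

N = 10.
Strictly below 12.99: 5. Equal to 12.99: 1.
PR = (5 + 0.5·1)/10 × 100 = 55.0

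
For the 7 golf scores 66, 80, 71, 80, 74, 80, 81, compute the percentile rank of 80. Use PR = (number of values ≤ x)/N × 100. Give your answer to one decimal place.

N = 7.
Strictly below 80: 3. Equal to 80: 3.
PR = 6/7 × 100 = 85.7

85.7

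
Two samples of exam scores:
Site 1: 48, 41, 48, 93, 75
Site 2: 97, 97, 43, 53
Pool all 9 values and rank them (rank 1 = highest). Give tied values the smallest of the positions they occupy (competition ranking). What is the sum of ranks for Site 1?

28

Sorted (descending): 97, 97, 93, 75, 53, 48, 48, 43, 41
The 2 values of 97 occupy positions 1–2 → each gets rank 1.
The 2 values of 48 occupy positions 6–7 → each gets rank 6.
Site 1 values → pooled ranks: 48→6, 41→9, 48→6, 93→3, 75→4
Rank sum = 6 + 9 + 6 + 3 + 4 = 28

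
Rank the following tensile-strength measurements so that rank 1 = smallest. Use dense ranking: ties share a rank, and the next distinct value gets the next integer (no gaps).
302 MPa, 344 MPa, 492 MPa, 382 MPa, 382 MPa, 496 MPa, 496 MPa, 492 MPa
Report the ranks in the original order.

1, 2, 4, 3, 3, 5, 5, 4

Sorted (ascending): 302, 344, 382, 382, 492, 492, 496, 496
The 2 values of 382 share dense rank 3.
The 2 values of 492 share dense rank 4.
The 2 values of 496 share dense rank 5.
Remaining distinct values take the next consecutive integers.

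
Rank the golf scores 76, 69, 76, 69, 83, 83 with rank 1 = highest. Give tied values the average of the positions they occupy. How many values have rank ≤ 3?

Sorted (descending): 83, 83, 76, 76, 69, 69
The 2 values of 83 occupy positions 1–2 → average rank (1+2)/2 = 1.5.
The 2 values of 76 occupy positions 3–4 → average rank (3+4)/2 = 3.5.
The 2 values of 69 occupy positions 5–6 → average rank (5+6)/2 = 5.5.
Ranks ≤ 3: {1.5, 1.5} → 2 values.

2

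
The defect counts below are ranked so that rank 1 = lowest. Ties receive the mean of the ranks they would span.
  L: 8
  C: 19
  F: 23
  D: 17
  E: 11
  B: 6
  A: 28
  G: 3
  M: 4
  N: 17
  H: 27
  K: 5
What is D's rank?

7.5

Sorted (ascending): 3, 4, 5, 6, 8, 11, 17, 17, 19, 23, 27, 28
The 2 values of 17 occupy positions 7–8 → average rank (7+8)/2 = 7.5.
D has value 17 → rank 7.5.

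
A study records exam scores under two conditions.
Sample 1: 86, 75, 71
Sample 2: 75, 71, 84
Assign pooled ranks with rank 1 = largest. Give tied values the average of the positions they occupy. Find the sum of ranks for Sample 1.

10

Sorted (descending): 86, 84, 75, 75, 71, 71
The 2 values of 75 occupy positions 3–4 → average rank (3+4)/2 = 3.5.
The 2 values of 71 occupy positions 5–6 → average rank (5+6)/2 = 5.5.
Sample 1 values → pooled ranks: 86→1, 75→3.5, 71→5.5
Rank sum = 1 + 3.5 + 5.5 = 10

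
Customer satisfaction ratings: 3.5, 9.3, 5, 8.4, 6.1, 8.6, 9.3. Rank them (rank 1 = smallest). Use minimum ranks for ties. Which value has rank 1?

Sorted (ascending): 3.5, 5, 6.1, 8.4, 8.6, 9.3, 9.3
The 2 values of 9.3 occupy positions 6–7 → each gets rank 6.
Rank 1 → value 3.5.

3.5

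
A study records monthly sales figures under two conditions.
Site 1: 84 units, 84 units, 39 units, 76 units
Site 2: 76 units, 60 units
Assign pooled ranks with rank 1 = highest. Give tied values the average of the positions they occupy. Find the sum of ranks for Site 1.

12.5

Sorted (descending): 84, 84, 76, 76, 60, 39
The 2 values of 84 occupy positions 1–2 → average rank (1+2)/2 = 1.5.
The 2 values of 76 occupy positions 3–4 → average rank (3+4)/2 = 3.5.
Site 1 values → pooled ranks: 84→1.5, 84→1.5, 39→6, 76→3.5
Rank sum = 1.5 + 1.5 + 6 + 3.5 = 12.5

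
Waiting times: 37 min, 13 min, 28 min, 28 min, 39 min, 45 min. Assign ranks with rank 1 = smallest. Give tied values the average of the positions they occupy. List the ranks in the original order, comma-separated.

4, 1, 2.5, 2.5, 5, 6

Sorted (ascending): 13, 28, 28, 37, 39, 45
The 2 values of 28 occupy positions 2–3 → average rank (2+3)/2 = 2.5.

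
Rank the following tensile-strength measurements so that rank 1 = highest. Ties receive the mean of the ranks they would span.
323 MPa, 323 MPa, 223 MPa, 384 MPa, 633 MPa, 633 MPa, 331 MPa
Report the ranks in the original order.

Sorted (descending): 633, 633, 384, 331, 323, 323, 223
The 2 values of 633 occupy positions 1–2 → average rank (1+2)/2 = 1.5.
The 2 values of 323 occupy positions 5–6 → average rank (5+6)/2 = 5.5.

5.5, 5.5, 7, 3, 1.5, 1.5, 4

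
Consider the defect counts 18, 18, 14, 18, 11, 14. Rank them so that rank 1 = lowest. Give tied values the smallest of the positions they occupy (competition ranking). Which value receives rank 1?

Sorted (ascending): 11, 14, 14, 18, 18, 18
The 2 values of 14 occupy positions 2–3 → each gets rank 2.
The 3 values of 18 occupy positions 4–6 → each gets rank 4.
Rank 1 → value 11.

11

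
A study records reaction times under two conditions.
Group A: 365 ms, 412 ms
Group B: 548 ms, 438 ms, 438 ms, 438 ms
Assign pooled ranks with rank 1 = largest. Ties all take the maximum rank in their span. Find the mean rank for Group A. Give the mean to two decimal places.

Sorted (descending): 548, 438, 438, 438, 412, 365
The 3 values of 438 occupy positions 2–4 → each gets rank 4.
Group A values → pooled ranks: 365→6, 412→5
Mean rank = (6 + 5) / 2 = 5.50

5.50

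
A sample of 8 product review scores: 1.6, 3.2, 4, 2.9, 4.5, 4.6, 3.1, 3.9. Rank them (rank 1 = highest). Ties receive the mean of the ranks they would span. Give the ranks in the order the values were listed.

Sorted (descending): 4.6, 4.5, 4, 3.9, 3.2, 3.1, 2.9, 1.6
No ties — each value takes its position as its rank.

8, 5, 3, 7, 2, 1, 6, 4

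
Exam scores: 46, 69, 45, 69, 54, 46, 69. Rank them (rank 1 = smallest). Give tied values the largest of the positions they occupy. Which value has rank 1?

Sorted (ascending): 45, 46, 46, 54, 69, 69, 69
The 2 values of 46 occupy positions 2–3 → each gets rank 3.
The 3 values of 69 occupy positions 5–7 → each gets rank 7.
Rank 1 → value 45.

45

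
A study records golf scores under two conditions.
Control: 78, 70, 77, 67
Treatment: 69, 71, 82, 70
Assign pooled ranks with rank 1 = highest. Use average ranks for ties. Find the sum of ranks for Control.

Sorted (descending): 82, 78, 77, 71, 70, 70, 69, 67
The 2 values of 70 occupy positions 5–6 → average rank (5+6)/2 = 5.5.
Control values → pooled ranks: 78→2, 70→5.5, 77→3, 67→8
Rank sum = 2 + 5.5 + 3 + 8 = 18.5

18.5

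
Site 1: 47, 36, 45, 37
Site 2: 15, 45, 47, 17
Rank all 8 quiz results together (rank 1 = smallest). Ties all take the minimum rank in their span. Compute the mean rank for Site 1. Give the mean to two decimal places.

4.75

Sorted (ascending): 15, 17, 36, 37, 45, 45, 47, 47
The 2 values of 45 occupy positions 5–6 → each gets rank 5.
The 2 values of 47 occupy positions 7–8 → each gets rank 7.
Site 1 values → pooled ranks: 47→7, 36→3, 45→5, 37→4
Mean rank = (7 + 3 + 5 + 4) / 4 = 4.75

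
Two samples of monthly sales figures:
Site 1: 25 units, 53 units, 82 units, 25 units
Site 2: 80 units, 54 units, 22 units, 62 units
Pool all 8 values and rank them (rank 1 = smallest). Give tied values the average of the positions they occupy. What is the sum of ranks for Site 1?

17

Sorted (ascending): 22, 25, 25, 53, 54, 62, 80, 82
The 2 values of 25 occupy positions 2–3 → average rank (2+3)/2 = 2.5.
Site 1 values → pooled ranks: 25→2.5, 53→4, 82→8, 25→2.5
Rank sum = 2.5 + 4 + 8 + 2.5 = 17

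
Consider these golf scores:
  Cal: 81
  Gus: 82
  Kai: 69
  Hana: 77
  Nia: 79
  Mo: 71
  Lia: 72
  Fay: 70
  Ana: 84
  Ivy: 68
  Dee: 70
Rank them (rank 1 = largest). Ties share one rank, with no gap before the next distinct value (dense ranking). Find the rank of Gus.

Sorted (descending): 84, 82, 81, 79, 77, 72, 71, 70, 70, 69, 68
The 2 values of 70 share dense rank 8.
Remaining distinct values take the next consecutive integers.
Gus has value 82 → rank 2.

2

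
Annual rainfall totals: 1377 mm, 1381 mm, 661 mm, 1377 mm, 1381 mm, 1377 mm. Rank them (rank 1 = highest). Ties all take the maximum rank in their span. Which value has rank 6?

Sorted (descending): 1381, 1381, 1377, 1377, 1377, 661
The 2 values of 1381 occupy positions 1–2 → each gets rank 2.
The 3 values of 1377 occupy positions 3–5 → each gets rank 5.
Rank 6 → value 661.

661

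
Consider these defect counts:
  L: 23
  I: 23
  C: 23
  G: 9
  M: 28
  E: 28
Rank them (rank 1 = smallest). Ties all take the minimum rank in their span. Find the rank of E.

5

Sorted (ascending): 9, 23, 23, 23, 28, 28
The 3 values of 23 occupy positions 2–4 → each gets rank 2.
The 2 values of 28 occupy positions 5–6 → each gets rank 5.
E has value 28 → rank 5.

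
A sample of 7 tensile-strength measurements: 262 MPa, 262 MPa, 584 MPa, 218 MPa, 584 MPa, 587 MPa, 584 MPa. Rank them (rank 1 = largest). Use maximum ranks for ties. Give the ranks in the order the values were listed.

6, 6, 4, 7, 4, 1, 4

Sorted (descending): 587, 584, 584, 584, 262, 262, 218
The 3 values of 584 occupy positions 2–4 → each gets rank 4.
The 2 values of 262 occupy positions 5–6 → each gets rank 6.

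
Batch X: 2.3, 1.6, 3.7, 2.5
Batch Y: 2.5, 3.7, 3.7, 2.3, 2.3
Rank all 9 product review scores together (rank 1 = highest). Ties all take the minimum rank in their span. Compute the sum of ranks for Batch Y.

18

Sorted (descending): 3.7, 3.7, 3.7, 2.5, 2.5, 2.3, 2.3, 2.3, 1.6
The 3 values of 3.7 occupy positions 1–3 → each gets rank 1.
The 2 values of 2.5 occupy positions 4–5 → each gets rank 4.
The 3 values of 2.3 occupy positions 6–8 → each gets rank 6.
Batch Y values → pooled ranks: 2.5→4, 3.7→1, 3.7→1, 2.3→6, 2.3→6
Rank sum = 4 + 1 + 1 + 6 + 6 = 18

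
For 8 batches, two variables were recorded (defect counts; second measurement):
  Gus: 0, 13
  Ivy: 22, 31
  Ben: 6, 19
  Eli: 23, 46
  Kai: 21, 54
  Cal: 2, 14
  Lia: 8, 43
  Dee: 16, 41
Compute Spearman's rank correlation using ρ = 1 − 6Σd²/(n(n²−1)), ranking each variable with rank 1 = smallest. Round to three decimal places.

0.786

Ranks of variable 1: 1, 7, 3, 8, 6, 2, 4, 5
Ranks of variable 2: 1, 4, 3, 7, 8, 2, 6, 5
d = r₁ − r₂: 0, 3, 0, 1, -2, 0, -2, 0
d²: 0, 9, 0, 1, 4, 0, 4, 0; Σd² = 18
ρ = 1 − 6·18/(8·63) = 1 − 108/504 = 0.786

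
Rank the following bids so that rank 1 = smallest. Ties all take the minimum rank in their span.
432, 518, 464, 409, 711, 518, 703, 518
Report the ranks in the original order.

Sorted (ascending): 409, 432, 464, 518, 518, 518, 703, 711
The 3 values of 518 occupy positions 4–6 → each gets rank 4.

2, 4, 3, 1, 8, 4, 7, 4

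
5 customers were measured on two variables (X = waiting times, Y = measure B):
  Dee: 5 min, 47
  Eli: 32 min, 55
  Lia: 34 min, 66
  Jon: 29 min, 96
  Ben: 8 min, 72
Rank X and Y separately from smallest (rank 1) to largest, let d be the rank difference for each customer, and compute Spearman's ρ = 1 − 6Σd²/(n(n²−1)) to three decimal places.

Ranks of variable 1: 1, 4, 5, 3, 2
Ranks of variable 2: 1, 2, 3, 5, 4
d = r₁ − r₂: 0, 2, 2, -2, -2
d²: 0, 4, 4, 4, 4; Σd² = 16
ρ = 1 − 6·16/(5·24) = 1 − 96/120 = 0.200

0.200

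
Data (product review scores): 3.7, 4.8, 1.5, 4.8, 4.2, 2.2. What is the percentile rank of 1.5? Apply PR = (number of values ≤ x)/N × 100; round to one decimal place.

N = 6.
Strictly below 1.5: 0. Equal to 1.5: 1.
PR = 1/6 × 100 = 16.7

16.7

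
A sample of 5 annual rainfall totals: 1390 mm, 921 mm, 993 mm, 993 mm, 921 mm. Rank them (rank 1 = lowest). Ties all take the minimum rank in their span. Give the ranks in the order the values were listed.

5, 1, 3, 3, 1

Sorted (ascending): 921, 921, 993, 993, 1390
The 2 values of 921 occupy positions 1–2 → each gets rank 1.
The 2 values of 993 occupy positions 3–4 → each gets rank 3.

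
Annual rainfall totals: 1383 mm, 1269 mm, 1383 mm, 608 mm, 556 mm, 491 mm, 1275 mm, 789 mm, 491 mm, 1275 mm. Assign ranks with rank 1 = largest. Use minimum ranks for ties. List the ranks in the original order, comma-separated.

1, 5, 1, 7, 8, 9, 3, 6, 9, 3

Sorted (descending): 1383, 1383, 1275, 1275, 1269, 789, 608, 556, 491, 491
The 2 values of 1383 occupy positions 1–2 → each gets rank 1.
The 2 values of 1275 occupy positions 3–4 → each gets rank 3.
The 2 values of 491 occupy positions 9–10 → each gets rank 9.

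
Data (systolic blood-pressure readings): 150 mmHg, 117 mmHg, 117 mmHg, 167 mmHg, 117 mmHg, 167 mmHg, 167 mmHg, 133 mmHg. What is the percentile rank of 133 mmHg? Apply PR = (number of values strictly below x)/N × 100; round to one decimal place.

37.5

N = 8.
Strictly below 133: 3. Equal to 133: 1.
PR = 3/8 × 100 = 37.5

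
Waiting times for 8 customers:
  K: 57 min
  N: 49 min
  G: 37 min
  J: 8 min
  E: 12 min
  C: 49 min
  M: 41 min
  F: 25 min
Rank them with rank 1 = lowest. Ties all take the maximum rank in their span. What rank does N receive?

Sorted (ascending): 8, 12, 25, 37, 41, 49, 49, 57
The 2 values of 49 occupy positions 6–7 → each gets rank 7.
N has value 49 min → rank 7.

7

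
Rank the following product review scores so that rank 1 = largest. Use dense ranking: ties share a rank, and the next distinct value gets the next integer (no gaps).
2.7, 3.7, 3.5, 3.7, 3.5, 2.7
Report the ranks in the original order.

Sorted (descending): 3.7, 3.7, 3.5, 3.5, 2.7, 2.7
The 2 values of 3.7 share dense rank 1.
The 2 values of 3.5 share dense rank 2.
The 2 values of 2.7 share dense rank 3.

3, 1, 2, 1, 2, 3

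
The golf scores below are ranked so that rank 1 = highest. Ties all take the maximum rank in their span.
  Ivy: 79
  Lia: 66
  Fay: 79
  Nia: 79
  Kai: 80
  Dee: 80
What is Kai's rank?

Sorted (descending): 80, 80, 79, 79, 79, 66
The 2 values of 80 occupy positions 1–2 → each gets rank 2.
The 3 values of 79 occupy positions 3–5 → each gets rank 5.
Kai has value 80 → rank 2.

2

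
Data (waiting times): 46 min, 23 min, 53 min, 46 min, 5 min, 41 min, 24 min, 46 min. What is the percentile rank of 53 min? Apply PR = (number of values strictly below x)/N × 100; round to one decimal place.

N = 8.
Strictly below 53: 7. Equal to 53: 1.
PR = 7/8 × 100 = 87.5

87.5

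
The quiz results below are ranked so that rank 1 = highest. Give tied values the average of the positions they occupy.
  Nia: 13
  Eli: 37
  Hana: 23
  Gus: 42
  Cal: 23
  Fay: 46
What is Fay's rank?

1

Sorted (descending): 46, 42, 37, 23, 23, 13
The 2 values of 23 occupy positions 4–5 → average rank (4+5)/2 = 4.5.
Fay has value 46 → rank 1.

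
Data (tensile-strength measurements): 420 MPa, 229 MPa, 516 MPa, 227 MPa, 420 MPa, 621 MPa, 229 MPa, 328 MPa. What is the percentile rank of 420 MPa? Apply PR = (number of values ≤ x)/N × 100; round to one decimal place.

75.0

N = 8.
Strictly below 420: 4. Equal to 420: 2.
PR = 6/8 × 100 = 75.0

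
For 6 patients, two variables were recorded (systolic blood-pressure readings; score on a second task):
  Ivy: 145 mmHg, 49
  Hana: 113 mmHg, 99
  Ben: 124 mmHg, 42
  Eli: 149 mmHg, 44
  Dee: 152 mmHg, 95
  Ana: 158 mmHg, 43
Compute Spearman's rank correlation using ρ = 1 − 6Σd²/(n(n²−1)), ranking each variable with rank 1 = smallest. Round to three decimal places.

-0.257

Ranks of variable 1: 3, 1, 2, 4, 5, 6
Ranks of variable 2: 4, 6, 1, 3, 5, 2
d = r₁ − r₂: -1, -5, 1, 1, 0, 4
d²: 1, 25, 1, 1, 0, 16; Σd² = 44
ρ = 1 − 6·44/(6·35) = 1 − 264/210 = -0.257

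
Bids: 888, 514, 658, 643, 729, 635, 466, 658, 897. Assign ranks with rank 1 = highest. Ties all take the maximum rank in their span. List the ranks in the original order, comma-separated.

2, 8, 5, 6, 3, 7, 9, 5, 1

Sorted (descending): 897, 888, 729, 658, 658, 643, 635, 514, 466
The 2 values of 658 occupy positions 4–5 → each gets rank 5.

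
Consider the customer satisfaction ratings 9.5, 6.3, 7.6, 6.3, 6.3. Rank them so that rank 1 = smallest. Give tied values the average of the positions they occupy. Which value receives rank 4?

7.6

Sorted (ascending): 6.3, 6.3, 6.3, 7.6, 9.5
The 3 values of 6.3 occupy positions 1–3 → average rank 2.
Rank 4 → value 7.6.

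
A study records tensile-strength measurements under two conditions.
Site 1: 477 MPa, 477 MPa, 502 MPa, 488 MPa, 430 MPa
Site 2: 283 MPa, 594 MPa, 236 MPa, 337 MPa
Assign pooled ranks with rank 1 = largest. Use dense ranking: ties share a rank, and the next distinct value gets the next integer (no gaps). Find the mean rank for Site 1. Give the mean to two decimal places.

Sorted (descending): 594, 502, 488, 477, 477, 430, 337, 283, 236
The 2 values of 477 share dense rank 4.
Remaining distinct values take the next consecutive integers.
Site 1 values → pooled ranks: 477→4, 477→4, 502→2, 488→3, 430→5
Mean rank = (4 + 4 + 2 + 3 + 5) / 5 = 3.60

3.60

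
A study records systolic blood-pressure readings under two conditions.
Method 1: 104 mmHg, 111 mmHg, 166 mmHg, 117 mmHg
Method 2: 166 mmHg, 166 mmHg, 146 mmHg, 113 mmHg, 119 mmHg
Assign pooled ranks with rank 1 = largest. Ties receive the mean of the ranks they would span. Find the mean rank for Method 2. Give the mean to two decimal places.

Sorted (descending): 166, 166, 166, 146, 119, 117, 113, 111, 104
The 3 values of 166 occupy positions 1–3 → average rank 2.
Method 2 values → pooled ranks: 166→2, 166→2, 146→4, 113→7, 119→5
Mean rank = (2 + 2 + 4 + 7 + 5) / 5 = 4.00

4.00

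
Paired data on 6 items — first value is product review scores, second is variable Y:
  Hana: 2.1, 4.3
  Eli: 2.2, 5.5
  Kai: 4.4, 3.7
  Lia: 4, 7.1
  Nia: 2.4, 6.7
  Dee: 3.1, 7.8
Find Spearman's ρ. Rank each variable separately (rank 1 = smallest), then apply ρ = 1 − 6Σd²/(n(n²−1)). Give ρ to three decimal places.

Ranks of variable 1: 1, 2, 6, 5, 3, 4
Ranks of variable 2: 2, 3, 1, 5, 4, 6
d = r₁ − r₂: -1, -1, 5, 0, -1, -2
d²: 1, 1, 25, 0, 1, 4; Σd² = 32
ρ = 1 − 6·32/(6·35) = 1 − 192/210 = 0.086

0.086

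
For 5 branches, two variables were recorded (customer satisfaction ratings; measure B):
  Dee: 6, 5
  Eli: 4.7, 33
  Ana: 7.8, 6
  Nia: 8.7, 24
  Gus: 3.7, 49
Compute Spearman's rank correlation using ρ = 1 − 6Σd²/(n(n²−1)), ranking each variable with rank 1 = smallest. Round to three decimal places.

-0.600

Ranks of variable 1: 3, 2, 4, 5, 1
Ranks of variable 2: 1, 4, 2, 3, 5
d = r₁ − r₂: 2, -2, 2, 2, -4
d²: 4, 4, 4, 4, 16; Σd² = 32
ρ = 1 − 6·32/(5·24) = 1 − 192/120 = -0.600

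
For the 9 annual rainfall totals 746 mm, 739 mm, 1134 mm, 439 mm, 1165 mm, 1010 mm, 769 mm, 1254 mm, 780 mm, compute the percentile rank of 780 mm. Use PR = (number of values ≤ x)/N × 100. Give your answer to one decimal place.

55.6

N = 9.
Strictly below 780: 4. Equal to 780: 1.
PR = 5/9 × 100 = 55.6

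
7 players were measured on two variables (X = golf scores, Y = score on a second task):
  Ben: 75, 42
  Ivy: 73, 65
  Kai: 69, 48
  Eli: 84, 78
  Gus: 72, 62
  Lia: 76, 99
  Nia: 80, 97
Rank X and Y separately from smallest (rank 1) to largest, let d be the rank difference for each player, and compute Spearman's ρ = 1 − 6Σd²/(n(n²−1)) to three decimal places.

0.643

Ranks of variable 1: 4, 3, 1, 7, 2, 5, 6
Ranks of variable 2: 1, 4, 2, 5, 3, 7, 6
d = r₁ − r₂: 3, -1, -1, 2, -1, -2, 0
d²: 9, 1, 1, 4, 1, 4, 0; Σd² = 20
ρ = 1 − 6·20/(7·48) = 1 − 120/336 = 0.643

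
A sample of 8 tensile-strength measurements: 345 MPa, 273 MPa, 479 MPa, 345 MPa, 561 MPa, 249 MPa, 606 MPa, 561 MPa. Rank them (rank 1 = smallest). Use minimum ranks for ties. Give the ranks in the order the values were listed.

3, 2, 5, 3, 6, 1, 8, 6

Sorted (ascending): 249, 273, 345, 345, 479, 561, 561, 606
The 2 values of 345 occupy positions 3–4 → each gets rank 3.
The 2 values of 561 occupy positions 6–7 → each gets rank 6.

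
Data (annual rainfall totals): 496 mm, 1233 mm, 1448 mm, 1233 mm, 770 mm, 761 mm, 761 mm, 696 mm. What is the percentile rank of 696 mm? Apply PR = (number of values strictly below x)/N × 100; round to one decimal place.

N = 8.
Strictly below 696: 1. Equal to 696: 1.
PR = 1/8 × 100 = 12.5

12.5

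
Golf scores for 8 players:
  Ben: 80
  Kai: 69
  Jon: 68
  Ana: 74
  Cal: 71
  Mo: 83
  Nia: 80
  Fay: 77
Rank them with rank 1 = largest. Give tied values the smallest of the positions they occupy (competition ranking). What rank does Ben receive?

Sorted (descending): 83, 80, 80, 77, 74, 71, 69, 68
The 2 values of 80 occupy positions 2–3 → each gets rank 2.
Ben has value 80 → rank 2.

2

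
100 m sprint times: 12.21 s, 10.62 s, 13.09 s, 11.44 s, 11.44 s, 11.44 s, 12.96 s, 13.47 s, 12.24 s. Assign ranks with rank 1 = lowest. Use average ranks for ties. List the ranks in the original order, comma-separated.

5, 1, 8, 3, 3, 3, 7, 9, 6

Sorted (ascending): 10.62, 11.44, 11.44, 11.44, 12.21, 12.24, 12.96, 13.09, 13.47
The 3 values of 11.44 occupy positions 2–4 → average rank 3.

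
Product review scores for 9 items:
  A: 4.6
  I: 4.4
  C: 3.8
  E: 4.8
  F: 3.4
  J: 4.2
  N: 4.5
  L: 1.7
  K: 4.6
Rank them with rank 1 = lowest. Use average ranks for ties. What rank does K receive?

7.5

Sorted (ascending): 1.7, 3.4, 3.8, 4.2, 4.4, 4.5, 4.6, 4.6, 4.8
The 2 values of 4.6 occupy positions 7–8 → average rank (7+8)/2 = 7.5.
K has value 4.6 → rank 7.5.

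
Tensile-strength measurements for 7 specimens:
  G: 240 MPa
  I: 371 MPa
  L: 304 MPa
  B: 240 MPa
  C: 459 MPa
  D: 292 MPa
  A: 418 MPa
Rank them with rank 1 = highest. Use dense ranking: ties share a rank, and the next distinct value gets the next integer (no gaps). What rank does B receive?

6

Sorted (descending): 459, 418, 371, 304, 292, 240, 240
The 2 values of 240 share dense rank 6.
Remaining distinct values take the next consecutive integers.
B has value 240 MPa → rank 6.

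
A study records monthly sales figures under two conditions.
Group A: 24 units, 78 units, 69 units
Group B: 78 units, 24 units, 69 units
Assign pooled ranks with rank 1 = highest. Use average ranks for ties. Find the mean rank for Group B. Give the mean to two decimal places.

3.50

Sorted (descending): 78, 78, 69, 69, 24, 24
The 2 values of 78 occupy positions 1–2 → average rank (1+2)/2 = 1.5.
The 2 values of 69 occupy positions 3–4 → average rank (3+4)/2 = 3.5.
The 2 values of 24 occupy positions 5–6 → average rank (5+6)/2 = 5.5.
Group B values → pooled ranks: 78→1.5, 24→5.5, 69→3.5
Mean rank = (1.5 + 5.5 + 3.5) / 3 = 3.50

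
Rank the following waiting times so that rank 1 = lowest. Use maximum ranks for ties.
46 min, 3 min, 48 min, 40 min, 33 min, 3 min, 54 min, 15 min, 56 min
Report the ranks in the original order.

6, 2, 7, 5, 4, 2, 8, 3, 9

Sorted (ascending): 3, 3, 15, 33, 40, 46, 48, 54, 56
The 2 values of 3 occupy positions 1–2 → each gets rank 2.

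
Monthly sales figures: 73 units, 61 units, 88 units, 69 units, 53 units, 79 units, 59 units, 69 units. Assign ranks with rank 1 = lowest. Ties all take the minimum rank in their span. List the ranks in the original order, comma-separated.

6, 3, 8, 4, 1, 7, 2, 4

Sorted (ascending): 53, 59, 61, 69, 69, 73, 79, 88
The 2 values of 69 occupy positions 4–5 → each gets rank 4.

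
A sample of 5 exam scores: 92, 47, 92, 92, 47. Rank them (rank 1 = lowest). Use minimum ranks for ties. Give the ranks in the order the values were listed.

3, 1, 3, 3, 1

Sorted (ascending): 47, 47, 92, 92, 92
The 2 values of 47 occupy positions 1–2 → each gets rank 1.
The 3 values of 92 occupy positions 3–5 → each gets rank 3.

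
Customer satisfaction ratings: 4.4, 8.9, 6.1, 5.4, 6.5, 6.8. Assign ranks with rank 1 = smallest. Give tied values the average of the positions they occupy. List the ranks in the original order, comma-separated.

Sorted (ascending): 4.4, 5.4, 6.1, 6.5, 6.8, 8.9
No ties — each value takes its position as its rank.

1, 6, 3, 2, 4, 5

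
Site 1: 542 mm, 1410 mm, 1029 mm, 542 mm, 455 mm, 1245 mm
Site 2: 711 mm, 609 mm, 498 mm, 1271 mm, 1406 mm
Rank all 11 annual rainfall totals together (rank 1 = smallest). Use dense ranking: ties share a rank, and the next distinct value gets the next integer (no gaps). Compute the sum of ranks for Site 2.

28

Sorted (ascending): 455, 498, 542, 542, 609, 711, 1029, 1245, 1271, 1406, 1410
The 2 values of 542 share dense rank 3.
Remaining distinct values take the next consecutive integers.
Site 2 values → pooled ranks: 711→5, 609→4, 498→2, 1271→8, 1406→9
Rank sum = 5 + 4 + 2 + 8 + 9 = 28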